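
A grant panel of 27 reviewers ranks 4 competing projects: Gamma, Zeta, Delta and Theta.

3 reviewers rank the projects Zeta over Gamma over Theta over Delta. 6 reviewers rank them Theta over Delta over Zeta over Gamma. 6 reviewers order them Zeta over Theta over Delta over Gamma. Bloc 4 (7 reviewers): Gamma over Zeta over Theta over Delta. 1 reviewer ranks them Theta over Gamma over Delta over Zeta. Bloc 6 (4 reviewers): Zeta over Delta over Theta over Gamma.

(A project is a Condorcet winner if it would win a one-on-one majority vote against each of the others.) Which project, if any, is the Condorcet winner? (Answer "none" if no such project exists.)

Check each pair by majority over 27 ballots:
Gamma–Zeta: Zeta 19–8.
Gamma vs Delta: Gamma preferred on 3+7+1 = 11 ballots; Delta wins 16–11.
Gamma vs Theta: 10 to 17, Theta.
Zeta vs Delta: Zeta is ranked higher on 3+6+7+4 = 20 ballots, Delta on 7. Zeta wins 20–7.
Zeta vs Theta: 3+6+7+4 = 20 for Zeta, 7 for Theta — Zeta by 20–7.
Delta vs Theta: Delta is ranked higher on 4 ballots, Theta on 23. Theta wins 23–4.
Zeta defeats every rival head-to-head and is the Condorcet winner.

Zeta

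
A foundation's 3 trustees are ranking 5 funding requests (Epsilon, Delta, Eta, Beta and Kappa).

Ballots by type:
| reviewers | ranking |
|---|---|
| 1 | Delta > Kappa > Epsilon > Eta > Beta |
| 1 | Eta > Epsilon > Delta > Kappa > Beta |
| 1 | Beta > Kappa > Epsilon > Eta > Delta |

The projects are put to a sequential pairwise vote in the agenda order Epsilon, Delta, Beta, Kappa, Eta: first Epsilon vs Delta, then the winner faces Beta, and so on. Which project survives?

Kappa

Round 1: Epsilon vs Delta — 2–1, Epsilon advances.
Round 2: Epsilon vs Beta — 2–1, Epsilon advances.
Round 3: Epsilon vs Kappa — 1–2, Kappa advances.
Round 4: Kappa vs Eta — 2–1, Kappa advances.
Kappa survives the agenda.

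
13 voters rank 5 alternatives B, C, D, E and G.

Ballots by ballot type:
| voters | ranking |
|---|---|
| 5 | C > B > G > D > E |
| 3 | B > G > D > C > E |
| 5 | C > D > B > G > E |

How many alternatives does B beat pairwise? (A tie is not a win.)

3

B against each rival (13 voters):
B vs C: 3 for B, 10 for C — C by 10–3.
B vs D: 8 to 5, B.
B vs E: 13 to 0, B.
B vs G: 5+3+5 = 13 for B, 0 for G — B by 13–0.
B beats D, E, G; loses to C — 3 pairwise wins.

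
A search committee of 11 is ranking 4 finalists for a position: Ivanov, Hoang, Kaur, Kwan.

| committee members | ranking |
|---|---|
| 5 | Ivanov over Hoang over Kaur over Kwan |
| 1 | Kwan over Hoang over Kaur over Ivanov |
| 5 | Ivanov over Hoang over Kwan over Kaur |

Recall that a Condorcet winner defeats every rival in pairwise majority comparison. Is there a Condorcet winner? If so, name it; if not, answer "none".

Ivanov

Pairwise majorities:
Ivanov vs Hoang: Ivanov wins 10–1.
Ivanov vs Kaur: Ivanov, 10–1.
Ivanov vs Kwan: Ivanov wins 10–1.
Hoang–Kaur: Hoang 11–0.
Hoang–Kwan: Hoang 10–1.
Kaur vs Kwan: Kwan wins 6–5.
Ivanov beats each of Hoang, Kaur, Kwan — Ivanov is the Condorcet winner.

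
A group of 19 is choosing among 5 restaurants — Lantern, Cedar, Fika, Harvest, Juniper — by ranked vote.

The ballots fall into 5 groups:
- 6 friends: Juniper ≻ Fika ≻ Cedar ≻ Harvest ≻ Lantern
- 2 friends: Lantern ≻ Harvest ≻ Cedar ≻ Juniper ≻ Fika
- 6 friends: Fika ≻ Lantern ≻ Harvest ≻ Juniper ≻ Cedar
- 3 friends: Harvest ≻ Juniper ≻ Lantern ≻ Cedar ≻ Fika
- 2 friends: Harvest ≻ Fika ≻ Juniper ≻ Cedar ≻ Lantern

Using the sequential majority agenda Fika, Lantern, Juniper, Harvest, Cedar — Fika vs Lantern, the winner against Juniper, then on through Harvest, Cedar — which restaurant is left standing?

Round 1: Fika vs Lantern — 14–5, Fika advances.
Round 2: Fika vs Juniper — 8–11, Juniper advances.
Round 3: Juniper vs Harvest — 6–13, Harvest advances.
Round 4: Harvest vs Cedar — 13–6, Harvest advances.
The agenda winner is Harvest.

Harvest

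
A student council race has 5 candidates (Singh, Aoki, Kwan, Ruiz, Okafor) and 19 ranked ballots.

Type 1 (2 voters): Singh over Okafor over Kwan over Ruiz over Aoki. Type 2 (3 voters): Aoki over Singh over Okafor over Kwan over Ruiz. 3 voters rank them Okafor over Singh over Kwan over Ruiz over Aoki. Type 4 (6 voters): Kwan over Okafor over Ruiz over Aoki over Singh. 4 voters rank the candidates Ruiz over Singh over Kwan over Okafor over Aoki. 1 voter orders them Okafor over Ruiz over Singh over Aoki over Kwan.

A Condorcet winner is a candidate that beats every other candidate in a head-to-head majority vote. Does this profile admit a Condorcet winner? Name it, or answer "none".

none

Check each pair by majority over 19 ballots:
Singh vs Aoki: Singh preferred on 2+3+4+1 = 10 ballots; Singh wins 10–9.
Singh vs Kwan: 2+3+3+4+1 = 13 for Singh, 6 for Kwan — Singh by 13–6.
Singh vs Ruiz: Singh preferred on 2+3+3 = 8 ballots; Ruiz wins 11–8.
Singh vs Okafor: Singh is ranked higher on 2+3+4 = 9 ballots, Okafor on 10. Okafor wins 10–9.
Aoki vs Kwan: 4 to 15, Kwan.
Aoki vs Ruiz: Aoki is ranked higher on 3 ballots, Ruiz on 16. Ruiz wins 16–3.
Aoki vs Okafor: Aoki is ranked higher on 3 ballots, Okafor on 16. Okafor wins 16–3.
Kwan vs Ruiz: 14 to 5, Kwan.
Kwan vs Okafor: Kwan preferred on 6+4 = 10 ballots; Kwan wins 10–9.
Ruiz vs Okafor: 4 to 15, Okafor.
Every candidate loses at least once (Singh loses to Ruiz; Aoki loses to Singh; Kwan loses to Singh; Ruiz loses to Kwan; Okafor loses to Kwan). The majority relation contains the cycle Singh → Kwan → Ruiz → Singh, so there is no Condorcet winner.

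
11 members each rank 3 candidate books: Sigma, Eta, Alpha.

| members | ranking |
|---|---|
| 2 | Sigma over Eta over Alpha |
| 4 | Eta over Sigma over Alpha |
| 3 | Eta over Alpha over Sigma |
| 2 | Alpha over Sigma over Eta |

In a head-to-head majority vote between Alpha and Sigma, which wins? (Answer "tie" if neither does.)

Sigma

Ballots ranking Alpha above Sigma: 3 + 2 = 5.
Ballots ranking Sigma above Alpha: 11 − 5 = 6.
Sigma wins the head-to-head 6–5.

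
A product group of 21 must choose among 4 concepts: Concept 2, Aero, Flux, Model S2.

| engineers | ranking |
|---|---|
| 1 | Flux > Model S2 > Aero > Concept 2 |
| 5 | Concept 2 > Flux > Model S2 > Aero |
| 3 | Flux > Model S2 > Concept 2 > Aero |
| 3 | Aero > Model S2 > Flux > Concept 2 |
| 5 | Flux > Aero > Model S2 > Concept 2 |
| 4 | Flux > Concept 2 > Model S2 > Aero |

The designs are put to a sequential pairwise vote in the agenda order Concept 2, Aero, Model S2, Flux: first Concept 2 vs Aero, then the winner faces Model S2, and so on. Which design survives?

Flux

Round 1: Concept 2 vs Aero — 12–9, Concept 2 advances.
Round 2: Concept 2 vs Model S2 — 9–12, Model S2 advances.
Round 3: Model S2 vs Flux — 3–18, Flux advances.
The agenda winner is Flux.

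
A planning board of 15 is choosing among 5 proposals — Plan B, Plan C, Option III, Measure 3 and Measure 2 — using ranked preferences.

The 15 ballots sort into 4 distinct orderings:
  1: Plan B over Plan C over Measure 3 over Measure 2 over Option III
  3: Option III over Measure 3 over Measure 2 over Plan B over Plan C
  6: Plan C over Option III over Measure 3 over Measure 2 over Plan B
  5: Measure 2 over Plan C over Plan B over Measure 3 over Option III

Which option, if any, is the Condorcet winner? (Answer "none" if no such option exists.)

none

Pairwise majorities:
Plan B vs Plan C: Plan C, 11–4.
Plan B vs Option III: Plan B preferred on 1+5 = 6 ballots; Option III wins 9–6.
Plan B–Measure 3: Measure 3 9–6.
Plan B vs Measure 2: Plan B preferred on 1 ballot; Measure 2 wins 14–1.
Plan C–Option III: Plan C 12–3.
Plan C vs Measure 3: Plan C wins 12–3.
Plan C vs Measure 2: Measure 2 wins 8–7.
Option III vs Measure 3: Option III is ranked higher on 3+6 = 9 ballots, Measure 3 on 6. Option III wins 9–6.
Option III vs Measure 2: 3+6 = 9 for Option III, 6 for Measure 2 — Option III by 9–6.
Measure 3 vs Measure 2: Measure 3 wins 10–5.
No option is unbeaten: Plan B loses to Plan C; Plan C loses to Measure 2; Option III loses to Plan C; Measure 3 loses to Plan C; Measure 2 loses to Option III. In particular Plan C > Option III > Measure 2 > Plan C is a majority cycle — no Condorcet winner exists.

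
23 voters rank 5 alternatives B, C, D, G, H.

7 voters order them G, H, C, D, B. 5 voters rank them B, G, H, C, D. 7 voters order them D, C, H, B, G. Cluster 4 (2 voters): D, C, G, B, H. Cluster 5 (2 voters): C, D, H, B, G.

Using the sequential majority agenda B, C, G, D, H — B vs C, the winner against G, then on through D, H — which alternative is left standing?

G

Round 1: B vs C — 5–18, C advances.
Round 2: C vs G — 11–12, G advances.
Round 3: G vs D — 12–11, G advances.
Round 4: G vs H — 14–9, G advances.
The agenda winner is G.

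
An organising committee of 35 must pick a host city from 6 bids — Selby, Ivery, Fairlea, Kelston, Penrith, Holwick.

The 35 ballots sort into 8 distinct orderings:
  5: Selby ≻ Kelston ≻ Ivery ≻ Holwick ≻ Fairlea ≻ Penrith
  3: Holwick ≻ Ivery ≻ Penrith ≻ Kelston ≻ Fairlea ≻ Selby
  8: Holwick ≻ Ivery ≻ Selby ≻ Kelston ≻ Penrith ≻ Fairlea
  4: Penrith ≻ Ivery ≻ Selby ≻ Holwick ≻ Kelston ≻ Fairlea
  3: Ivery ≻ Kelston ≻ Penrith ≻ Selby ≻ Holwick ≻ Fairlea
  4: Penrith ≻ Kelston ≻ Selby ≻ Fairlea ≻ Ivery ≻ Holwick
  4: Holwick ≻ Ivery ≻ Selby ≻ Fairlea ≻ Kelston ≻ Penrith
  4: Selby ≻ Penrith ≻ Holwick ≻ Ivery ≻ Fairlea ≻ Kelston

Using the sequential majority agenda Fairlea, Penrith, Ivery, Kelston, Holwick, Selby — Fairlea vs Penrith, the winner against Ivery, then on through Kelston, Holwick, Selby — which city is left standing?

Selby

Round 1: Fairlea vs Penrith — 9–26, Penrith advances.
Round 2: Penrith vs Ivery — 12–23, Ivery advances.
Round 3: Ivery vs Kelston — 26–9, Ivery advances.
Round 4: Ivery vs Holwick — 16–19, Holwick advances.
Round 5: Holwick vs Selby — 15–20, Selby advances.
The agenda winner is Selby.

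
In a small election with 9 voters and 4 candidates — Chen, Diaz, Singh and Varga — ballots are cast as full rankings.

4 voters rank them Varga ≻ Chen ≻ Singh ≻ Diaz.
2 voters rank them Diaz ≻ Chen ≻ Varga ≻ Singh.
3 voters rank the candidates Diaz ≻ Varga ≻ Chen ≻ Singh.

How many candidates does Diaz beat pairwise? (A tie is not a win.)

3

Diaz against each rival (9 voters):
Diaz vs Chen: 5 to 4, Diaz.
Diaz–Singh: Diaz 5–4.
Diaz–Varga: Diaz 5–4.
Diaz beats Chen, Singh, Varga — 3 pairwise wins.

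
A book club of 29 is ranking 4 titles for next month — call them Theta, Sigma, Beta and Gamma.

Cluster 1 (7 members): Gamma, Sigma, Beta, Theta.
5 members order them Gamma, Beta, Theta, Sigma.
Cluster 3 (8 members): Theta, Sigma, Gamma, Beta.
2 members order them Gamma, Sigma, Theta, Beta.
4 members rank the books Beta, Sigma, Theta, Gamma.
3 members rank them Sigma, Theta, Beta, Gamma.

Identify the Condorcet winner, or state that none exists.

Head-to-head results (29 members):
Theta vs Sigma: Theta preferred on 5+8 = 13 ballots; Sigma wins 16–13.
Theta–Beta: Beta 16–13.
Theta vs Gamma: Theta preferred on 8+4+3 = 15 ballots; Theta wins 15–14.
Sigma vs Beta: 7+8+2+3 = 20 for Sigma, 9 for Beta — Sigma by 20–9.
Sigma vs Gamma: Sigma is ranked higher on 8+4+3 = 15 ballots, Gamma on 14. Sigma wins 15–14.
Beta vs Gamma: Gamma, 22–7.
Sigma defeats every rival head-to-head and is the Condorcet winner.

Sigma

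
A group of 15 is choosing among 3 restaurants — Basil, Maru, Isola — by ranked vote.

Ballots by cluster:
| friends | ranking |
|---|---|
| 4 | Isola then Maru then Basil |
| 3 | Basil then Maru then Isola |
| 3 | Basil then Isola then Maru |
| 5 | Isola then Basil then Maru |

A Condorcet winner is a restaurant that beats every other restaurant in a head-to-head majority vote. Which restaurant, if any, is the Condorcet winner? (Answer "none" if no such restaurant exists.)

Isola

Head-to-head results (15 friends):
Basil vs Maru: 3+3+5 = 11 for Basil, 4 for Maru — Basil by 11–4.
Basil vs Isola: Basil is ranked higher on 3+3 = 6 ballots, Isola on 9. Isola wins 9–6.
Maru vs Isola: Maru is ranked higher on 3 ballots, Isola on 12. Isola wins 12–3.
Only Isola has no losses; Isola is the Condorcet winner.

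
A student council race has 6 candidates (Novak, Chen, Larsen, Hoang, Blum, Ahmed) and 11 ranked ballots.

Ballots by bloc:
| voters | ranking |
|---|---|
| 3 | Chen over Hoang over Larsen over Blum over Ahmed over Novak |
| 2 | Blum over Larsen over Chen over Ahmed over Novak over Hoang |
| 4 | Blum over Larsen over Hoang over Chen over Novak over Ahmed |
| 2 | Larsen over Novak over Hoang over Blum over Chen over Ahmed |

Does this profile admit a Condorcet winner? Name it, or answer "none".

Blum

Pairwise majorities:
Novak vs Chen: 2 for Novak, 9 for Chen — Chen by 9–2.
Novak vs Larsen: Novak is ranked higher on 0 ballots, Larsen on 11. Larsen wins 11–0.
Novak vs Hoang: 2+2 = 4 for Novak, 7 for Hoang — Hoang by 7–4.
Novak vs Blum: Novak is ranked higher on 2 ballots, Blum on 9. Blum wins 9–2.
Novak vs Ahmed: Novak is ranked higher on 4+2 = 6 ballots, Ahmed on 5. Novak wins 6–5.
Chen vs Larsen: 3 to 8, Larsen.
Chen vs Hoang: Chen preferred on 3+2 = 5 ballots; Hoang wins 6–5.
Chen vs Blum: Chen is ranked higher on 3 ballots, Blum on 8. Blum wins 8–3.
Chen vs Ahmed: 3+2+4+2 = 11 for Chen, 0 for Ahmed — Chen by 11–0.
Larsen vs Hoang: 8 to 3, Larsen.
Larsen vs Blum: Larsen is ranked higher on 3+2 = 5 ballots, Blum on 6. Blum wins 6–5.
Larsen vs Ahmed: 11 to 0, Larsen.
Hoang vs Blum: Hoang preferred on 3+2 = 5 ballots; Blum wins 6–5.
Hoang vs Ahmed: Hoang preferred on 3+4+2 = 9 ballots; Hoang wins 9–2.
Blum vs Ahmed: Blum is ranked higher on 3+2+4+2 = 11 ballots, Ahmed on 0. Blum wins 11–0.
Only Blum has no losses; Blum is the Condorcet winner.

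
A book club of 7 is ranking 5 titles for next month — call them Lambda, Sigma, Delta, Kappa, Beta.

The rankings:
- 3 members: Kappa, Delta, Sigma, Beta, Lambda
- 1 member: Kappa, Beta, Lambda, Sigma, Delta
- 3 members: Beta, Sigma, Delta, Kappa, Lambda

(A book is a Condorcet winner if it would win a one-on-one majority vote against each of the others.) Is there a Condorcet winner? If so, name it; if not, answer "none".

Kappa

Head-to-head results (7 members):
Lambda vs Sigma: Lambda preferred on 1 ballot; Sigma wins 6–1.
Lambda vs Delta: 1 to 6, Delta.
Lambda vs Kappa: Lambda preferred on 0 ballots; Kappa wins 7–0.
Lambda vs Beta: 0 for Lambda, 7 for Beta — Beta by 7–0.
Sigma vs Delta: 1+3 = 4 for Sigma, 3 for Delta — Sigma by 4–3.
Sigma vs Kappa: Sigma is ranked higher on 3 ballots, Kappa on 4. Kappa wins 4–3.
Sigma vs Beta: 3 to 4, Beta.
Delta vs Kappa: Delta preferred on 3 ballots; Kappa wins 4–3.
Delta vs Beta: 3 to 4, Beta.
Kappa vs Beta: 3+1 = 4 for Kappa, 3 for Beta — Kappa by 4–3.
Kappa defeats every rival head-to-head and is the Condorcet winner.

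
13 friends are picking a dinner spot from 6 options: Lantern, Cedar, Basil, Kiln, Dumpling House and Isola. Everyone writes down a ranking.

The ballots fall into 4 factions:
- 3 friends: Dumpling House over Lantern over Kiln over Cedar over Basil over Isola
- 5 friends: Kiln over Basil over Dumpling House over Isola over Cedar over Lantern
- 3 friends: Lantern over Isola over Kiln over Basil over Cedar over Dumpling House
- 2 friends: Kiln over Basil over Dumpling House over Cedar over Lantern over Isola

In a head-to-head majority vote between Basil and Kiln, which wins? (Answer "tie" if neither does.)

No ballot ranks Basil above Kiln: 0.
Ballots ranking Kiln above Basil: 13 − 0 = 13.
Kiln wins the head-to-head 13–0.

Kiln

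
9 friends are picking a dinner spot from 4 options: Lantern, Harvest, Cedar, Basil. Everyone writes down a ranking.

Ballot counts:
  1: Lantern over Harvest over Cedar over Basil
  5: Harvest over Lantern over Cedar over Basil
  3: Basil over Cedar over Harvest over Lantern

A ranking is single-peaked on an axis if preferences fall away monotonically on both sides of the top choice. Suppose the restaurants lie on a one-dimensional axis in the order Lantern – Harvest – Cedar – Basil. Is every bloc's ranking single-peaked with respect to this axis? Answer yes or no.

yes

Axis positions: Lantern=1, Harvest=2, Cedar=3, Basil=4.
Bloc 1 (peak Lantern at position 1): ranking walks positions 1-2-3-4, expanding outward from the peak — single-peaked.
Bloc 2 (peak Harvest at position 2): ranking walks positions 2-1-3-4, expanding outward from the peak — single-peaked.
Bloc 3 (peak Basil at position 4): ranking walks positions 4-3-2-1, expanding outward from the peak — single-peaked.
Every ranking is single-peaked on this axis.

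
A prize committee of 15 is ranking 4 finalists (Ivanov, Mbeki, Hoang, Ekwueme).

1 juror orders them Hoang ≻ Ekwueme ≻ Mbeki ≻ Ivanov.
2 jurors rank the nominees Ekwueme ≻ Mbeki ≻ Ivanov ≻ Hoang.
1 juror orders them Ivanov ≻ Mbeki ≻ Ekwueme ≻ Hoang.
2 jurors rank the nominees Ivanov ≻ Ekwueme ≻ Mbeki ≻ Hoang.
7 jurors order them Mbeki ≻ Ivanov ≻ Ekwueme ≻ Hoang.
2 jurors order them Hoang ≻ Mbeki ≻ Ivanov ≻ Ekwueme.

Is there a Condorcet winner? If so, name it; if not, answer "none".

Mbeki

Head-to-head results (15 jurors):
Ivanov vs Mbeki: Ivanov is ranked higher on 1+2 = 3 ballots, Mbeki on 12. Mbeki wins 12–3.
Ivanov vs Hoang: 2+1+2+7 = 12 for Ivanov, 3 for Hoang — Ivanov by 12–3.
Ivanov vs Ekwueme: 1+2+7+2 = 12 for Ivanov, 3 for Ekwueme — Ivanov by 12–3.
Mbeki vs Hoang: 2+1+2+7 = 12 for Mbeki, 3 for Hoang — Mbeki by 12–3.
Mbeki vs Ekwueme: 10 to 5, Mbeki.
Hoang vs Ekwueme: Hoang preferred on 1+2 = 3 ballots; Ekwueme wins 12–3.
Mbeki beats each of Ivanov, Hoang, Ekwueme — Mbeki is the Condorcet winner.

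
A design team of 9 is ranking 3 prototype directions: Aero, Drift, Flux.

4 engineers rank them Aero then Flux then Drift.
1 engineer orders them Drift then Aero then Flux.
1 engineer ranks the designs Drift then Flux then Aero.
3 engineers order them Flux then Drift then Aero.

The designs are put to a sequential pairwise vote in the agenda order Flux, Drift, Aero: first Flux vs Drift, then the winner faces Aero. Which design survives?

Round 1: Flux vs Drift — 7–2, Flux advances.
Round 2: Flux vs Aero — 4–5, Aero advances.
The agenda winner is Aero.

Aero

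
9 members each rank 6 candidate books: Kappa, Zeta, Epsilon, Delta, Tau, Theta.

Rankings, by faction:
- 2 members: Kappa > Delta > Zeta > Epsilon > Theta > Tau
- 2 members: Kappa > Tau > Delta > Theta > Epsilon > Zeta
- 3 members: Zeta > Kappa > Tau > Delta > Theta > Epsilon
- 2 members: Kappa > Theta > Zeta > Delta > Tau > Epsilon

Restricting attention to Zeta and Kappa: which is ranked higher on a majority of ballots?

Ballots ranking Zeta above Kappa: 3.
Ballots ranking Kappa above Zeta: 9 − 3 = 6.
Kappa wins the head-to-head 6–3.

Kappa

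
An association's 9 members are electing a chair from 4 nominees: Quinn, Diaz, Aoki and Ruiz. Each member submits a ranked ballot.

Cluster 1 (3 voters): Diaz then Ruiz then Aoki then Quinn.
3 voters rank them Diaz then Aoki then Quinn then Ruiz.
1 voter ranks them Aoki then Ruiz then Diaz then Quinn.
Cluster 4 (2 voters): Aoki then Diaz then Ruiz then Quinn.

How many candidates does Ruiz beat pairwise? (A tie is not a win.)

1

Ruiz against each rival (9 voters):
Ruiz vs Quinn: Ruiz, 6–3.
Ruiz vs Diaz: Ruiz preferred on 1 ballot; Diaz wins 8–1.
Ruiz vs Aoki: 3 to 6, Aoki.
Ruiz beats Quinn; loses to Diaz, Aoki — 1 pairwise win.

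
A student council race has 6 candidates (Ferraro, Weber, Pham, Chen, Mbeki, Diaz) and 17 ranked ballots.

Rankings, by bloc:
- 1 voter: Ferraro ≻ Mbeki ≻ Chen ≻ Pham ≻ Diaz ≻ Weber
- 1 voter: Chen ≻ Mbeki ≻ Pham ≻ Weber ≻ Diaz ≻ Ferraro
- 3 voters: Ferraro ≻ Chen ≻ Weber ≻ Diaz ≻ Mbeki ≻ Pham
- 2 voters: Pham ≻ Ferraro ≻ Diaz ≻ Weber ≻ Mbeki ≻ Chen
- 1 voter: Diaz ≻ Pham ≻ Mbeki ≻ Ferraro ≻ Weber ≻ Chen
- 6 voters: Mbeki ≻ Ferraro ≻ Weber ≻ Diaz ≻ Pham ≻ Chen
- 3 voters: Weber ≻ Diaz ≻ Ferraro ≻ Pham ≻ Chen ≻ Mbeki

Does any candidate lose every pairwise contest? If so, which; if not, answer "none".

Pairwise majorities:
Ferraro–Weber: Ferraro 13–4.
Ferraro vs Pham: Ferraro is ranked higher on 1+3+6+3 = 13 ballots, Pham on 4. Ferraro wins 13–4.
Ferraro vs Chen: Ferraro, 16–1.
Ferraro vs Mbeki: Ferraro, 9–8.
Ferraro vs Diaz: Ferraro, 12–5.
Weber–Pham: Weber 12–5.
Weber vs Chen: 12 to 5, Weber.
Weber vs Mbeki: Mbeki wins 9–8.
Weber vs Diaz: Weber preferred on 1+3+6+3 = 13 ballots; Weber wins 13–4.
Pham–Chen: Pham 12–5.
Pham vs Mbeki: Mbeki, 11–6.
Pham–Diaz: Diaz 13–4.
Chen vs Mbeki: Chen preferred on 1+3+3 = 7 ballots; Mbeki wins 10–7.
Chen–Diaz: Diaz 12–5.
Mbeki vs Diaz: Mbeki is ranked higher on 1+1+6 = 8 ballots, Diaz on 9. Diaz wins 9–8.
Chen loses to every other candidate — it is the Condorcet loser.

Chen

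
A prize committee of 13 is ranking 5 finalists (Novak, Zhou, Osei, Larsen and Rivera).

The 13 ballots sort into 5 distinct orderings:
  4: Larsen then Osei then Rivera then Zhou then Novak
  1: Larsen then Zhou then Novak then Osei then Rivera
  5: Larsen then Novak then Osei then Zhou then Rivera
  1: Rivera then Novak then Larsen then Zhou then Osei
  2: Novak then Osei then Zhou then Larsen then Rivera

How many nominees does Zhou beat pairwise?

Zhou against each rival (13 jurors):
Zhou vs Novak: 5 to 8, Novak.
Zhou–Osei: Osei 11–2.
Zhou vs Larsen: 2 for Zhou, 11 for Larsen — Larsen by 11–2.
Zhou vs Rivera: Zhou preferred on 1+5+2 = 8 ballots; Zhou wins 8–5.
Zhou beats Rivera; loses to Novak, Osei, Larsen — 1 pairwise win.

1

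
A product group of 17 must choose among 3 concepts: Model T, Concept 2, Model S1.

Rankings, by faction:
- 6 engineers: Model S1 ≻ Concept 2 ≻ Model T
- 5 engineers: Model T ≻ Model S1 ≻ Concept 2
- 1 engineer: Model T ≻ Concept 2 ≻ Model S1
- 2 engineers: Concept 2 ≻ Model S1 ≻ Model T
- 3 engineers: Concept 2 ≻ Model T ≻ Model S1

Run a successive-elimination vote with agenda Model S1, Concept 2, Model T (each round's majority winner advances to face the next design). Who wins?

Model T

Round 1: Model S1 vs Concept 2 — 11–6, Model S1 advances.
Round 2: Model S1 vs Model T — 8–9, Model T advances.
Model T survives the agenda.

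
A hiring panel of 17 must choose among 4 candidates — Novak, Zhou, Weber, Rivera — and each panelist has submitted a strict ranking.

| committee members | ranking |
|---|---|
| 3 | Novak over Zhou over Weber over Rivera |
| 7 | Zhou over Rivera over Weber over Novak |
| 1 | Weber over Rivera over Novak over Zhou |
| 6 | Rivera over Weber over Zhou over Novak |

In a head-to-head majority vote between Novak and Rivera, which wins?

Ballots ranking Novak above Rivera: 3.
Ballots ranking Rivera above Novak: 17 − 3 = 14.
Rivera wins the head-to-head 14–3.

Rivera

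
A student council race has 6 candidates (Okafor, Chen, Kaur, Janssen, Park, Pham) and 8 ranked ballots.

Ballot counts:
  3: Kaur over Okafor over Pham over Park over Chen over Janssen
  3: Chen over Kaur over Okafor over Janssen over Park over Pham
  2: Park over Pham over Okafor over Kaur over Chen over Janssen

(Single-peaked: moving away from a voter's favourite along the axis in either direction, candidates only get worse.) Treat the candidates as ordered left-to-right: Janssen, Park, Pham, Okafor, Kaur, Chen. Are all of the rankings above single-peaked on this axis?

Axis positions: Janssen=1, Park=2, Pham=3, Okafor=4, Kaur=5, Chen=6.
Cluster 1 (peak Kaur at position 5): ranking walks positions 5-4-3-2-6-1, expanding outward from the peak — single-peaked.
Cluster 2: ranking walks positions 6-5-4-1-2-3; Janssen is ranked above Pham even though Pham lies between Janssen and the peak Chen on the axis — preferences dip and rise again. Not single-peaked.
Cluster 3 (peak Park at position 2): ranking walks positions 2-3-4-5-6-1, expanding outward from the peak — single-peaked.
Cluster 2 violates single-peakedness, so the profile is not single-peaked on this axis.

no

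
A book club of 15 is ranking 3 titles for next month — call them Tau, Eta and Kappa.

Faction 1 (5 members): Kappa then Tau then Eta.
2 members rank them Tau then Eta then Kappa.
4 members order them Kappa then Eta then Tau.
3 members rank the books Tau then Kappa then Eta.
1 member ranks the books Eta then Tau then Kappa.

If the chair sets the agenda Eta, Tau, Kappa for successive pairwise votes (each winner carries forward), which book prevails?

Round 1: Eta vs Tau — 5–10, Tau advances.
Round 2: Tau vs Kappa — 6–9, Kappa advances.
Kappa survives the agenda.

Kappa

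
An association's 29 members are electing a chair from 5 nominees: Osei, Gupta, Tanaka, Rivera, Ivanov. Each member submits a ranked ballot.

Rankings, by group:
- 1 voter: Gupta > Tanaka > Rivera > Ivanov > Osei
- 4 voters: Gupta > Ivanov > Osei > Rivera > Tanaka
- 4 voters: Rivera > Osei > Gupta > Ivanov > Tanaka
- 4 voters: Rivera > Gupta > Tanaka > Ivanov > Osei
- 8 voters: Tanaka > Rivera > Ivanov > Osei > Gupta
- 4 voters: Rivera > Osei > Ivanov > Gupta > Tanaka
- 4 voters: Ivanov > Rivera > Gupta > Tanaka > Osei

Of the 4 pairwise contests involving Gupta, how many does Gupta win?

Gupta against each rival (29 voters):
Gupta–Osei: Osei 16–13.
Gupta vs Tanaka: Gupta preferred on 1+4+4+4+4+4 = 21 ballots; Gupta wins 21–8.
Gupta vs Rivera: Gupta is ranked higher on 1+4 = 5 ballots, Rivera on 24. Rivera wins 24–5.
Gupta vs Ivanov: Ivanov, 16–13.
Gupta beats Tanaka; loses to Osei, Rivera, Ivanov — 1 pairwise win.

1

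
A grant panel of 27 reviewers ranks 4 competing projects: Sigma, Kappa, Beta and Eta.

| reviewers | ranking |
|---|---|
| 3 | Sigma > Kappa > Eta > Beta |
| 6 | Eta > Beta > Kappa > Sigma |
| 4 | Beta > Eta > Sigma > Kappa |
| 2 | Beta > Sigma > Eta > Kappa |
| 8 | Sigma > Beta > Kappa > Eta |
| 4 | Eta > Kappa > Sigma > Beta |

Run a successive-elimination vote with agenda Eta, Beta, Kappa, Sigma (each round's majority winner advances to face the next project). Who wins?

Sigma

Round 1: Eta vs Beta — 13–14, Beta advances.
Round 2: Beta vs Kappa — 20–7, Beta advances.
Round 3: Beta vs Sigma — 12–15, Sigma advances.
The agenda winner is Sigma.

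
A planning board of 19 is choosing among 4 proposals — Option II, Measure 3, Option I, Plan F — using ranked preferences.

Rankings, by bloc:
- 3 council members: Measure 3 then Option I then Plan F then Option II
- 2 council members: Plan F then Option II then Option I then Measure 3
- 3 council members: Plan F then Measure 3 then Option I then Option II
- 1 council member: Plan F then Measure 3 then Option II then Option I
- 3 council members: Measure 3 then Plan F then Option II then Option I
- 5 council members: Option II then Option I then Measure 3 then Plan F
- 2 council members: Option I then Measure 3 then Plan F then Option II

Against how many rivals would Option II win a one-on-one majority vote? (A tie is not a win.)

1

Option II against each rival (19 council members):
Option II vs Measure 3: 7 to 12, Measure 3.
Option II vs Option I: 2+1+3+5 = 11 for Option II, 8 for Option I — Option II by 11–8.
Option II vs Plan F: Option II is ranked higher on 5 ballots, Plan F on 14. Plan F wins 14–5.
Option II beats Option I; loses to Measure 3, Plan F — 1 pairwise win.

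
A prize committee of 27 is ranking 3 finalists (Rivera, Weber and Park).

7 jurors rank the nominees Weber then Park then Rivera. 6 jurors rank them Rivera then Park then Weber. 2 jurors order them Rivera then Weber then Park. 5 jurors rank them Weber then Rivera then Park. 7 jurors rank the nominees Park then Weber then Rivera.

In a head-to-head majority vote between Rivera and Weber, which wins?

Weber

Ballots ranking Rivera above Weber: 6 + 2 = 8.
Ballots ranking Weber above Rivera: 27 − 8 = 19.
Weber wins the head-to-head 19–8.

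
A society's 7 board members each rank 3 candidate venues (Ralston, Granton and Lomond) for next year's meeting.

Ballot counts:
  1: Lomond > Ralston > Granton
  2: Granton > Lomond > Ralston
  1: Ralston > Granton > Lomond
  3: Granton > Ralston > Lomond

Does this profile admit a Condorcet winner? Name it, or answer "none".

Granton

Check each pair by majority over 7 ballots:
Ralston–Granton: Granton 5–2.
Ralston vs Lomond: Ralston, 4–3.
Granton vs Lomond: Granton wins 6–1.
Granton wins every pairwise contest, so Granton is the Condorcet winner.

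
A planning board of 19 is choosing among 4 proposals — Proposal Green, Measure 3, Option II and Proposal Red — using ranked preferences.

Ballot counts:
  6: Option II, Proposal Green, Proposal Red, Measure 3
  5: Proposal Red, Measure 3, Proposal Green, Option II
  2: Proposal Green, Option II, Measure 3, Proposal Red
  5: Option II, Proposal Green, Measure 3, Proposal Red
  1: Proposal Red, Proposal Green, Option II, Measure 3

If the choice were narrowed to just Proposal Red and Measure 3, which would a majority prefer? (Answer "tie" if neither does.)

Proposal Red

Ballots ranking Proposal Red above Measure 3: 6 + 5 + 1 = 12.
Ballots ranking Measure 3 above Proposal Red: 19 − 12 = 7.
Proposal Red wins the head-to-head 12–7.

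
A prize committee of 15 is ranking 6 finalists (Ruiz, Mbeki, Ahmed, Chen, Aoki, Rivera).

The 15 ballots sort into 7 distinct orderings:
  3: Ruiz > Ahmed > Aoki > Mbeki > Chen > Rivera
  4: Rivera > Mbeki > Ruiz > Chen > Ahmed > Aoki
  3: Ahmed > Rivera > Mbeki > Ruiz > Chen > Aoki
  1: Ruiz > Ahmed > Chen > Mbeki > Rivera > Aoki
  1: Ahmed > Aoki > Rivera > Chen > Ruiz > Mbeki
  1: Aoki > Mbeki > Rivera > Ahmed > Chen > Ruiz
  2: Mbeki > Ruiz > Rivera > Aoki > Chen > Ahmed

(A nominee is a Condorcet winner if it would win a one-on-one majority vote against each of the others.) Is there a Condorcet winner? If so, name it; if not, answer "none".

none

Check each pair by majority over 15 ballots:
Ruiz vs Mbeki: 5 to 10, Mbeki.
Ruiz vs Ahmed: 3+4+1+2 = 10 for Ruiz, 5 for Ahmed — Ruiz by 10–5.
Ruiz vs Chen: 13 to 2, Ruiz.
Ruiz vs Aoki: 3+4+3+1+2 = 13 for Ruiz, 2 for Aoki — Ruiz by 13–2.
Ruiz vs Rivera: Ruiz is ranked higher on 3+1+2 = 6 ballots, Rivera on 9. Rivera wins 9–6.
Mbeki vs Ahmed: Mbeki preferred on 4+1+2 = 7 ballots; Ahmed wins 8–7.
Mbeki vs Chen: 3+4+3+1+2 = 13 for Mbeki, 2 for Chen — Mbeki by 13–2.
Mbeki vs Aoki: 4+3+1+2 = 10 for Mbeki, 5 for Aoki — Mbeki by 10–5.
Mbeki vs Rivera: 3+1+1+2 = 7 for Mbeki, 8 for Rivera — Rivera by 8–7.
Ahmed vs Chen: 3+3+1+1+1 = 9 for Ahmed, 6 for Chen — Ahmed by 9–6.
Ahmed vs Aoki: Ahmed preferred on 3+4+3+1+1 = 12 ballots; Ahmed wins 12–3.
Ahmed vs Rivera: 3+3+1+1 = 8 for Ahmed, 7 for Rivera — Ahmed by 8–7.
Chen vs Aoki: Chen preferred on 4+3+1 = 8 ballots; Chen wins 8–7.
Chen vs Rivera: 4 to 11, Rivera.
Aoki vs Rivera: Aoki preferred on 3+1+1 = 5 ballots; Rivera wins 10–5.
No nominee is unbeaten: Ruiz loses to Mbeki; Mbeki loses to Ahmed; Ahmed loses to Ruiz; Chen loses to Ruiz; Aoki loses to Ruiz; Rivera loses to Ahmed. In particular Ruiz > Ahmed > Mbeki > Ruiz is a majority cycle — no Condorcet winner exists.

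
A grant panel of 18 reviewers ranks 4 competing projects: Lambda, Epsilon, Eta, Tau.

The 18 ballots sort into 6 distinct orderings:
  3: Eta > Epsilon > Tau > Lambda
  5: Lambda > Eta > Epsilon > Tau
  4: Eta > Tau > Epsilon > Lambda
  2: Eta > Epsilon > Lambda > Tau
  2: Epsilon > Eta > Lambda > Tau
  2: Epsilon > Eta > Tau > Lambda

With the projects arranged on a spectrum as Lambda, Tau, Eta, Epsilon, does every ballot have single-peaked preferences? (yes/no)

no

Axis positions: Lambda=1, Tau=2, Eta=3, Epsilon=4.
Ballot type 1 (peak Eta at position 3): ranking walks positions 3-4-2-1, expanding outward from the peak — single-peaked.
Ballot type 2: ranking walks positions 1-3-4-2; Eta is ranked above Tau even though Tau lies between Eta and the peak Lambda on the axis — preferences dip and rise again. Not single-peaked.
Ballot type 3 (peak Eta at position 3): ranking walks positions 3-2-4-1, expanding outward from the peak — single-peaked.
Ballot type 4: ranking walks positions 3-4-1-2; Lambda is ranked above Tau even though Tau lies between Lambda and the peak Eta on the axis — preferences dip and rise again. Not single-peaked.
Ballot type 5: ranking walks positions 4-3-1-2; Lambda is ranked above Tau even though Tau lies between Lambda and the peak Epsilon on the axis — preferences dip and rise again. Not single-peaked.
Ballot type 6 (peak Epsilon at position 4): ranking walks positions 4-3-2-1, expanding outward from the peak — single-peaked.
Ballot type 2 violates single-peakedness, so the profile is not single-peaked on this axis.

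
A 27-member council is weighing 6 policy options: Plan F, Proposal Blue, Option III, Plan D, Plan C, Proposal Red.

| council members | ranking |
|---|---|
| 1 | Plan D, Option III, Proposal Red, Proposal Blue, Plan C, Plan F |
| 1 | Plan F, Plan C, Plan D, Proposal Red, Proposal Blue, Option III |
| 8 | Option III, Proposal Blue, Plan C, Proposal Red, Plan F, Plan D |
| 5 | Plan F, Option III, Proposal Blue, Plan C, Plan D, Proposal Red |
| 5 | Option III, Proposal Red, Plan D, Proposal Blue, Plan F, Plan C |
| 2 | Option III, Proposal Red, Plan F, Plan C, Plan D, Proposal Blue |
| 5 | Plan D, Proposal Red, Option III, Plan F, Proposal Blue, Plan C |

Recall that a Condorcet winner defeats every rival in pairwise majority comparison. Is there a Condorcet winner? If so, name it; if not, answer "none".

Option III

Head-to-head results (27 council members):
Plan F vs Proposal Blue: 1+5+2+5 = 13 for Plan F, 14 for Proposal Blue — Proposal Blue by 14–13.
Plan F vs Option III: Option III wins 21–6.
Plan F–Plan D: Plan F 16–11.
Plan F vs Plan C: Plan F, 18–9.
Plan F vs Proposal Red: Plan F preferred on 1+5 = 6 ballots; Proposal Red wins 21–6.
Proposal Blue–Option III: Option III 26–1.
Proposal Blue vs Plan D: Proposal Blue is ranked higher on 8+5 = 13 ballots, Plan D on 14. Plan D wins 14–13.
Proposal Blue vs Plan C: Proposal Blue, 24–3.
Proposal Blue vs Proposal Red: Proposal Red wins 14–13.
Option III vs Plan D: Option III, 20–7.
Option III–Plan C: Option III 26–1.
Option III vs Proposal Red: 21 to 6, Option III.
Plan D vs Plan C: 1+5+5 = 11 for Plan D, 16 for Plan C — Plan C by 16–11.
Plan D–Proposal Red: Proposal Red 15–12.
Plan C vs Proposal Red: 14 to 13, Plan C.
Option III defeats every rival head-to-head and is the Condorcet winner.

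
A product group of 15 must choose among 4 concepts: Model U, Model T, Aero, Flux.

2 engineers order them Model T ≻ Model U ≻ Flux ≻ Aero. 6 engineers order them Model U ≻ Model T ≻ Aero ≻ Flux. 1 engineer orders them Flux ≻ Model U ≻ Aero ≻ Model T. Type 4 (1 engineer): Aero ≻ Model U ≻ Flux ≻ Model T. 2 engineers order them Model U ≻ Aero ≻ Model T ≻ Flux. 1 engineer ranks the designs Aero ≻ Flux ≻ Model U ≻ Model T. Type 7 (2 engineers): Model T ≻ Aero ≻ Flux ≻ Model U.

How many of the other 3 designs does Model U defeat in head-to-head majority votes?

Model U against each rival (15 engineers):
Model U vs Model T: 11 to 4, Model U.
Model U vs Aero: Model U is ranked higher on 2+6+1+2 = 11 ballots, Aero on 4. Model U wins 11–4.
Model U vs Flux: 2+6+1+2 = 11 for Model U, 4 for Flux — Model U by 11–4.
Model U beats Model T, Aero, Flux — 3 pairwise wins.

3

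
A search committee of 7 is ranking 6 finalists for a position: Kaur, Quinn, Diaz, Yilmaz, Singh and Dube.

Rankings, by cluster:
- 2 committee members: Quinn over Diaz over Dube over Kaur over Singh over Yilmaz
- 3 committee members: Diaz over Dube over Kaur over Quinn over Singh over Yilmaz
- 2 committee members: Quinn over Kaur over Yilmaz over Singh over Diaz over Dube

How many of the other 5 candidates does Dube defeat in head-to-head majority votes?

Dube against each rival (7 committee members):
Dube–Kaur: Dube 5–2.
Dube vs Quinn: 3 for Dube, 4 for Quinn — Quinn by 4–3.
Dube–Diaz: Diaz 7–0.
Dube vs Yilmaz: Dube, 5–2.
Dube vs Singh: 2+3 = 5 for Dube, 2 for Singh — Dube by 5–2.
Dube beats Kaur, Yilmaz, Singh; loses to Quinn, Diaz — 3 pairwise wins.

3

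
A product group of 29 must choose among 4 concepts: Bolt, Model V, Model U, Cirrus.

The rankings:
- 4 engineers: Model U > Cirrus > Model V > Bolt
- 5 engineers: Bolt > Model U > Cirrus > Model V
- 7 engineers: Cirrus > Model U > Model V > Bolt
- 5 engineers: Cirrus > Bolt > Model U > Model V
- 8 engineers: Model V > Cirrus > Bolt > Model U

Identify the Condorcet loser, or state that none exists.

none

Pairwise majorities:
Bolt vs Model V: Bolt is ranked higher on 5+5 = 10 ballots, Model V on 19. Model V wins 19–10.
Bolt vs Model U: Bolt wins 18–11.
Bolt vs Cirrus: 5 to 24, Cirrus.
Model V vs Model U: Model V is ranked higher on 8 ballots, Model U on 21. Model U wins 21–8.
Model V vs Cirrus: 8 to 21, Cirrus.
Model U vs Cirrus: Cirrus wins 20–9.
Every design wins at least one matchup (Bolt beats Model U; Model V beats Bolt; Model U beats Model V; Cirrus beats Bolt), so there is no Condorcet loser.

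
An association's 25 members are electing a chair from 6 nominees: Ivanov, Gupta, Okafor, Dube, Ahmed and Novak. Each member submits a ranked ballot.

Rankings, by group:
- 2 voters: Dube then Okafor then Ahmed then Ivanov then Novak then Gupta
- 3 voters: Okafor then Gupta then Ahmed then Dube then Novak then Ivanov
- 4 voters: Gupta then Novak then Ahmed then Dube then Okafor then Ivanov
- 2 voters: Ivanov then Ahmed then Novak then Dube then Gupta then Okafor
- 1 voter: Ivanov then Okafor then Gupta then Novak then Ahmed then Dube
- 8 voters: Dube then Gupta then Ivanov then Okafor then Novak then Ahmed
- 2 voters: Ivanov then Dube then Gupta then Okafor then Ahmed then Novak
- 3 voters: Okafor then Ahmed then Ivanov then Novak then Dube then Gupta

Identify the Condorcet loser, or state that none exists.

Pairwise majorities:
Ivanov vs Gupta: 2+2+1+2+3 = 10 for Ivanov, 15 for Gupta — Gupta by 15–10.
Ivanov–Okafor: Ivanov 13–12.
Ivanov vs Dube: Ivanov preferred on 2+1+2+3 = 8 ballots; Dube wins 17–8.
Ivanov vs Ahmed: 13 to 12, Ivanov.
Ivanov vs Novak: Ivanov wins 18–7.
Gupta vs Okafor: Gupta, 16–9.
Gupta vs Dube: Gupta is ranked higher on 3+4+1 = 8 ballots, Dube on 17. Dube wins 17–8.
Gupta vs Ahmed: Gupta is ranked higher on 3+4+1+8+2 = 18 ballots, Ahmed on 7. Gupta wins 18–7.
Gupta vs Novak: Gupta is ranked higher on 3+4+1+8+2 = 18 ballots, Novak on 7. Gupta wins 18–7.
Okafor vs Dube: Dube, 18–7.
Okafor vs Ahmed: 19 to 6, Okafor.
Okafor vs Novak: Okafor is ranked higher on 2+3+1+8+2+3 = 19 ballots, Novak on 6. Okafor wins 19–6.
Dube vs Ahmed: 2+8+2 = 12 for Dube, 13 for Ahmed — Ahmed by 13–12.
Dube vs Novak: 2+3+8+2 = 15 for Dube, 10 for Novak — Dube by 15–10.
Ahmed vs Novak: 12 to 13, Novak.
Every candidate wins at least one matchup (Ivanov beats Okafor; Gupta beats Ivanov; Okafor beats Ahmed; Dube beats Ivanov; Ahmed beats Dube; Novak beats Ahmed), so there is no Condorcet loser.

none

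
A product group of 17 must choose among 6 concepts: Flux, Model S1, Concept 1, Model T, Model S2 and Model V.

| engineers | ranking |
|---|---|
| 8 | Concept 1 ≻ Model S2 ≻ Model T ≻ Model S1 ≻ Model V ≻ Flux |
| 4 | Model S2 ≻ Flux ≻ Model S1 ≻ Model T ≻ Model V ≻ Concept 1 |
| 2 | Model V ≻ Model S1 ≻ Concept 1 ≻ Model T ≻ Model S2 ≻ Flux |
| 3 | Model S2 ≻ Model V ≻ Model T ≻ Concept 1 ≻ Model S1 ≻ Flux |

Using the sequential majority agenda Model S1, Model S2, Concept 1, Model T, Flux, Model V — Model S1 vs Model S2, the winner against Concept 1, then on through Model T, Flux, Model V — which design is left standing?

Model V

Round 1: Model S1 vs Model S2 — 2–15, Model S2 advances.
Round 2: Model S2 vs Concept 1 — 7–10, Concept 1 advances.
Round 3: Concept 1 vs Model T — 10–7, Concept 1 advances.
Round 4: Concept 1 vs Flux — 13–4, Concept 1 advances.
Round 5: Concept 1 vs Model V — 8–9, Model V advances.
The agenda winner is Model V.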